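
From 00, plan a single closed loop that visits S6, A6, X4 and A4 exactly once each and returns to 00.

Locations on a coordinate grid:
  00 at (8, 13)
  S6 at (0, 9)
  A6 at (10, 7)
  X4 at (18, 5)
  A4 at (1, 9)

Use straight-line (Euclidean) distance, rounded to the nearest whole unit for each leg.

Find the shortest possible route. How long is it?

40 — the shortest possible round trip.

There are 12 distinct closed tours to check (reversals are equivalent).
00 - S6 - A6 - X4 - A4 - 00: 9+10+8+17+8 = 52
00 - S6 - A6 - A4 - X4 - 00: 9+10+9+17+13 = 58
00 - S6 - X4 - A6 - A4 - 00: 9+18+8+9+8 = 52
00 - S6 - X4 - A4 - A6 - 00: 9+18+17+9+6 = 59
00 - S6 - A4 - A6 - X4 - 00: 9+1+9+8+13 = 40
00 - S6 - A4 - X4 - A6 - 00: 9+1+17+8+6 = 41
00 - A6 - S6 - X4 - A4 - 00: 6+10+18+17+8 = 59
00 - A6 - S6 - A4 - X4 - 00: 6+10+1+17+13 = 47
00 - A6 - X4 - S6 - A4 - 00: 6+8+18+1+8 = 41
00 - A6 - A4 - S6 - X4 - 00: 6+9+1+18+13 = 47
00 - X4 - S6 - A6 - A4 - 00: 13+18+10+9+8 = 58
00 - X4 - A6 - S6 - A4 - 00: 13+8+10+1+8 = 40
The minimum is 40.
One optimal route: 00 → S6 → A4 → A6 → X4 → 00 (or its reverse).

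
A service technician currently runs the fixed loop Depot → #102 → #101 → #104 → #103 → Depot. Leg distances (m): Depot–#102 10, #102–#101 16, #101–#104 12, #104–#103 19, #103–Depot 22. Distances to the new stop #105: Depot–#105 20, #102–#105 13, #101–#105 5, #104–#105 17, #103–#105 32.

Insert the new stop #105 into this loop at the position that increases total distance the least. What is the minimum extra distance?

Insertion cost between consecutive stops i–j is d(i,#105) + d(#105,j) − d(i,j):
  between Depot and #102: 20 + 13 − 10 = 23
  between #102 and #101: 13 + 5 − 16 = 2
  between #101 and #104: 5 + 17 − 12 = 10
  between #104 and #103: 17 + 32 − 19 = 30
  between #103 and Depot: 32 + 20 − 22 = 30
Cheapest insertion is between #102 and #101, adding 2.
New total = 79 + 2 = 81.

+2 m — insert #105 between #102 and #101.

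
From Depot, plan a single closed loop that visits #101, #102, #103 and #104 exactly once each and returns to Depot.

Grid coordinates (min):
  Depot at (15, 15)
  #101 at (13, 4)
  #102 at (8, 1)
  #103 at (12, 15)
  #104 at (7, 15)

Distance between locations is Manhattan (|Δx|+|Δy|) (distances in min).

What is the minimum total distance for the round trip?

Depot→#101→#102→#103→#104→Depot: 13+8+18+5+8 = 52
Depot→#101→#102→#104→#103→Depot: 13+8+15+5+3 = 44
Depot→#101→#103→#102→#104→Depot: 13+12+18+15+8 = 66
Depot→#101→#103→#104→#102→Depot: 13+12+5+15+21 = 66
Depot→#101→#104→#102→#103→Depot: 13+17+15+18+3 = 66
Depot→#101→#104→#103→#102→Depot: 13+17+5+18+21 = 74
Depot→#102→#101→#103→#104→Depot: 21+8+12+5+8 = 54
Depot→#102→#101→#104→#103→Depot: 21+8+17+5+3 = 54
Depot→#102→#103→#101→#104→Depot: 21+18+12+17+8 = 76
Depot→#102→#104→#101→#103→Depot: 21+15+17+12+3 = 68
Depot→#103→#101→#102→#104→Depot: 3+12+8+15+8 = 46
Depot→#103→#102→#101→#104→Depot: 3+18+8+17+8 = 54
The minimum is 44.
One optimal route: Depot → #101 → #102 → #104 → #103 → Depot (or its reverse).

Shortest round trip = 44 min.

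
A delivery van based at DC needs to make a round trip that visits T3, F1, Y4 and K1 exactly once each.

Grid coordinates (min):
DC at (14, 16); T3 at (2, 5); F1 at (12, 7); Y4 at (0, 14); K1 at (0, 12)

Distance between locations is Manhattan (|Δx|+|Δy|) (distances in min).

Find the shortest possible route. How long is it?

Minimum total distance: 50 min.

DC-T3-F1-Y4-K1-DC: 23+12+19+2+18 = 74
DC-T3-F1-K1-Y4-DC: 23+12+17+2+16 = 70
DC-T3-Y4-F1-K1-DC: 23+11+19+17+18 = 88
DC-T3-Y4-K1-F1-DC: 23+11+2+17+11 = 64
DC-T3-K1-F1-Y4-DC: 23+9+17+19+16 = 84
DC-T3-K1-Y4-F1-DC: 23+9+2+19+11 = 64
DC-F1-T3-Y4-K1-DC: 11+12+11+2+18 = 54
DC-F1-T3-K1-Y4-DC: 11+12+9+2+16 = 50
DC-F1-Y4-T3-K1-DC: 11+19+11+9+18 = 68
DC-F1-K1-T3-Y4-DC: 11+17+9+11+16 = 64
DC-Y4-T3-F1-K1-DC: 16+11+12+17+18 = 74
DC-Y4-F1-T3-K1-DC: 16+19+12+9+18 = 74
The minimum is 50.
One optimal route: DC → F1 → T3 → K1 → Y4 → DC (or its reverse).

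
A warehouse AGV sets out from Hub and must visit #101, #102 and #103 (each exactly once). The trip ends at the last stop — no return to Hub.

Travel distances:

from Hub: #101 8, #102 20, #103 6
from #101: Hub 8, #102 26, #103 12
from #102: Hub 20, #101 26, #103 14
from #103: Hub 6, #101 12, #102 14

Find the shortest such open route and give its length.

Minimum one-way distance = 34.

There are 3! = 6 possible orderings.
Hub - #101 - #102 - #103: 8+26+14 = 48
Hub - #101 - #103 - #102: 8+12+14 = 34
Hub - #102 - #101 - #103: 20+26+12 = 58
Hub - #102 - #103 - #101: 20+14+12 = 46
Hub - #103 - #101 - #102: 6+12+26 = 44
Hub - #103 - #102 - #101: 6+14+26 = 46
The minimum is 34.
One shortest path: Hub → #101 → #103 → #102.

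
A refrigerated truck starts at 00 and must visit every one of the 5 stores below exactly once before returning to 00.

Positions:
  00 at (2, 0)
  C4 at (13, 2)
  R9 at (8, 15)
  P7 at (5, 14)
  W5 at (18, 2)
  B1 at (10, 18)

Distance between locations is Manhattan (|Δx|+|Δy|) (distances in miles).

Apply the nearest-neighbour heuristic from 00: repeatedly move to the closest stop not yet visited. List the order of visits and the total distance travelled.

At 00 the remaining stops are C4 13, P7 17, W5 18, R9 21, B1 26; go to C4.
At C4 the remaining stops are W5 5, R9 18, B1 19, P7 20; go to W5.
At W5 the remaining stops are R9 23, B1 24, P7 25; go to R9.
At R9 the remaining stops are P7 4, B1 5; go to P7.
At P7 the remaining stops are B1 9; go to B1.
Return B1→00: 26.
Total = 13 + 5 + 23 + 4 + 9 + 26 = 80.

80 miles along 00 → C4 → W5 → R9 → P7 → B1 → 00.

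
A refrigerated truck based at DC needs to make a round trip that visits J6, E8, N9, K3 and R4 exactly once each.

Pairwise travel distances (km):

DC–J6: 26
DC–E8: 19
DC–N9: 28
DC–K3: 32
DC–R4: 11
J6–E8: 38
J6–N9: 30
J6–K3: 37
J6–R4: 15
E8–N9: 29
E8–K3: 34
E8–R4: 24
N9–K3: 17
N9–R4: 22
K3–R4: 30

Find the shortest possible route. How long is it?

Minimum total distance: 126 km.

With 5 stops there are 5!/2 = 60 distinct round trips (a route and its reverse cost the same).
DC → J6 → E8 → N9 → K3 → R4 → DC: 26+38+29+17+30+11 = 151
DC → J6 → E8 → N9 → R4 → K3 → DC: 26+38+29+22+30+32 = 177
DC → J6 → E8 → K3 → N9 → R4 → DC: 26+38+34+17+22+11 = 148
DC → J6 → E8 → K3 → R4 → N9 → DC: 26+38+34+30+22+28 = 178
DC → J6 → E8 → R4 → N9 → K3 → DC: 26+38+24+22+17+32 = 159
DC → J6 → E8 → R4 → K3 → N9 → DC: 26+38+24+30+17+28 = 163
DC → J6 → N9 → E8 → K3 → R4 → DC: 26+30+29+34+30+11 = 160
DC → J6 → N9 → E8 → R4 → K3 → DC: 26+30+29+24+30+32 = 171
DC → J6 → N9 → K3 → E8 → R4 → DC: 26+30+17+34+24+11 = 142
DC → J6 → N9 → K3 → R4 → E8 → DC: 26+30+17+30+24+19 = 146
DC → J6 → N9 → R4 → E8 → K3 → DC: 26+30+22+24+34+32 = 168
DC → J6 → N9 → R4 → K3 → E8 → DC: 26+30+22+30+34+19 = 161
DC → J6 → K3 → E8 → N9 → R4 → DC: 26+37+34+29+22+11 = 159
DC → J6 → K3 → E8 → R4 → N9 → DC: 26+37+34+24+22+28 = 171
… (46 more)
DC → E8 → K3 → N9 → J6 → R4 → DC: 19+34+17+30+15+11 = 126  ← best
The minimum is 126.
One optimal route: DC → E8 → K3 → N9 → J6 → R4 → DC (or its reverse).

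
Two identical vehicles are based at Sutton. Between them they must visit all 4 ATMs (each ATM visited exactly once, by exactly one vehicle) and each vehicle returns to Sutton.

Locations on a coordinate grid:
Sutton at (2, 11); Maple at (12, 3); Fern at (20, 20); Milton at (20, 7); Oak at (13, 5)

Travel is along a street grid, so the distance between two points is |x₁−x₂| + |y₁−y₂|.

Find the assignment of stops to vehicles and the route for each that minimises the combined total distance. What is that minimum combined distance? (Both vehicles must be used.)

There are 2^3 − 1 = 7 ways to divide the 4 stops into two non-empty groups. For each, the best each vehicle can do is its own shortest tour through its group:
  {Maple} + {Fern, Milton, Oak}: 36 + 66 = 102
  {Fern} + {Maple, Milton, Oak}: 54 + 52 = 106
  {Maple, Fern} + {Milton, Oak}: 70 + 48 = 118
  {Milton} + {Maple, Fern, Oak}: 44 + 70 = 114
  {Maple, Milton} + {Fern, Oak}: 52 + 66 = 118
  {Fern, Milton} + {Maple, Oak}: 62 + 38 = 100
  … (7 splits in total)
Best: vehicle 1 Sutton → Fern → Milton → Sutton = 62; vehicle 2 Sutton → Maple → Oak → Sutton = 38; combined 100.

100 — the smallest possible combined total.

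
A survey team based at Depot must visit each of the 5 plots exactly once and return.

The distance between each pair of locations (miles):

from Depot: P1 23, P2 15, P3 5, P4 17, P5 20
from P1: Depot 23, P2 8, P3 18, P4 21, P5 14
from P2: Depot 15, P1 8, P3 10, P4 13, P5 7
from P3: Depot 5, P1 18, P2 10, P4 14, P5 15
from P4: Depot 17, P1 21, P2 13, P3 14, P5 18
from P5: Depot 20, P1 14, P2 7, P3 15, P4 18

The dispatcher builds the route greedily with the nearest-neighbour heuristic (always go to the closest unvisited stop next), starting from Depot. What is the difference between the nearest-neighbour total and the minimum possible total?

2 miles longer than the optimal tour.

Depot: P3=5, P2=15, P4=17, P5=20, P1=23 ⇒ P3
P3: P2=10, P4=14, P5=15, P1=18 ⇒ P2
P2: P5=7, P1=8, P4=13 ⇒ P5
P5: P1=14, P4=18 ⇒ P1
P1: P4=21 ⇒ P4
NN route Depot → P3 → P2 → P5 → P1 → P4 → Depot costs 74.
Optimal: Depot → P3 → P2 → P1 → P5 → P4 → Depot costs 72 (by enumerating all 60 distinct tours).
Excess = 74 − 72 = 2.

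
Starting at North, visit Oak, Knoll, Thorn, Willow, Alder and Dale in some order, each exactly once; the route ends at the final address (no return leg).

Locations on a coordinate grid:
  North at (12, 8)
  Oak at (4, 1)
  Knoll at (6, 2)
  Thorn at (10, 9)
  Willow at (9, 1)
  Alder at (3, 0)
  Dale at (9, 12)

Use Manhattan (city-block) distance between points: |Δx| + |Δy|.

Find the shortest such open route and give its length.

There are 6! = 720 possible orderings.
North → Oak → Knoll → Thorn → Willow → Alder → Dale: 15+3+11+9+7+18 = 63
North → Oak → Knoll → Thorn → Willow → Dale → Alder: 15+3+11+9+11+18 = 67
North → Oak → Knoll → Thorn → Alder → Willow → Dale: 15+3+11+16+7+11 = 63
North → Oak → Knoll → Thorn → Alder → Dale → Willow: 15+3+11+16+18+11 = 74
North → Oak → Knoll → Thorn → Dale → Willow → Alder: 15+3+11+4+11+7 = 51
North → Oak → Knoll → Thorn → Dale → Alder → Willow: 15+3+11+4+18+7 = 58
North → Oak → Knoll → Willow → Thorn → Alder → Dale: 15+3+4+9+16+18 = 65
North → Oak → Knoll → Willow → Thorn → Dale → Alder: 15+3+4+9+4+18 = 53
… (712 more)
North → Thorn → Dale → Willow → Knoll → Oak → Alder: 3+4+11+4+3+2 = 27  ← best
The minimum is 27.
One shortest path: North → Thorn → Dale → Willow → Knoll → Oak → Alder.

27 — the minimum one-way total.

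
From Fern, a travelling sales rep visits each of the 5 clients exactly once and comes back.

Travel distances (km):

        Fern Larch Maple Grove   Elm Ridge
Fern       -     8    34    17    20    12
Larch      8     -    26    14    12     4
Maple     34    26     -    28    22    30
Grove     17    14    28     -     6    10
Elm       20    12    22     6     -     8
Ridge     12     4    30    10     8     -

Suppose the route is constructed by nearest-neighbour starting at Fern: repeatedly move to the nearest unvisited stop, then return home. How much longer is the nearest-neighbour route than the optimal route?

4 km longer than the optimal tour.

Fern: Larch=8, Ridge=12, Grove=17, Elm=20, Maple=34 ⇒ Larch
Larch: Ridge=4, Elm=12, Grove=14, Maple=26 ⇒ Ridge
Ridge: Elm=8, Grove=10, Maple=30 ⇒ Elm
Elm: Grove=6, Maple=22 ⇒ Grove
Grove: Maple=28 ⇒ Maple
NN route Fern → Larch → Ridge → Elm → Grove → Maple → Fern costs 88.
Optimal: Fern → Larch → Maple → Elm → Grove → Ridge → Fern costs 84 (by enumerating all 60 distinct tours).
Excess = 88 − 84 = 4.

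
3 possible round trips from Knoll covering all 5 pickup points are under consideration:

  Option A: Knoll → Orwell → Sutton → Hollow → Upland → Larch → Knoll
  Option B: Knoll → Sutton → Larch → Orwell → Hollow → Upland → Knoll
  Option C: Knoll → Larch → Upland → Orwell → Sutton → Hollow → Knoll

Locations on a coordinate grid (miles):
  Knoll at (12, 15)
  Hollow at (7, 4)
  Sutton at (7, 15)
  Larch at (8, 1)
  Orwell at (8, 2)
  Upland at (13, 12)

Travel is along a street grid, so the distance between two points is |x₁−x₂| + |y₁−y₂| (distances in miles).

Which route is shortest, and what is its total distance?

Shortest is Option B, total 42 miles.

Option A: 17 + 14 + 11 + 14 + 16 + 18 = 90
Option B: 5 + 15 + 1 + 3 + 14 + 4 = 42
Option C: 18 + 16 + 15 + 14 + 11 + 16 = 90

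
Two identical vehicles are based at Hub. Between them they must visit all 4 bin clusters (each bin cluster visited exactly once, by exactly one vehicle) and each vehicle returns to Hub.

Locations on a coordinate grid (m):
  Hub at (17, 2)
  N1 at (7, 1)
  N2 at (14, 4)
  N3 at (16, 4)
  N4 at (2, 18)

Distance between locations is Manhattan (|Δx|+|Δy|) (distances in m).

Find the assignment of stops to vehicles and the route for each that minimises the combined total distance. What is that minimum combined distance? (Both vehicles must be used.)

There are 2^3 − 1 = 7 ways to divide the 4 stops into two non-empty groups. For each, the best each vehicle can do is its own shortest tour through its group:
  {N1} + {N2, N3, N4}: 22 + 62 = 84
  {N2} + {N1, N3, N4}: 10 + 64 = 74
  {N1, N2} + {N3, N4}: 26 + 62 = 88
  {N3} + {N1, N2, N4}: 6 + 64 = 70
  {N1, N3} + {N2, N4}: 26 + 62 = 88
  {N2, N3} + {N1, N4}: 10 + 64 = 74
  … (7 splits in total)
Best: vehicle 1 Hub → N3 → Hub = 6; vehicle 2 Hub → N1 → N4 → N2 → Hub = 64; combined 70.

70 m — the smallest possible combined total.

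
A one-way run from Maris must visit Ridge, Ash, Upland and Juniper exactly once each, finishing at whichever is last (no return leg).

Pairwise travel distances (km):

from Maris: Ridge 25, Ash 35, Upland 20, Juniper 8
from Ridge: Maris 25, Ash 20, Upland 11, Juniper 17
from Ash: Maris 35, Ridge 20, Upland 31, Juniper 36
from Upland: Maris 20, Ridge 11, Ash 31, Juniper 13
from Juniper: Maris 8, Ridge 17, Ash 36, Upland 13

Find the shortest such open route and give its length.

There are 4! = 24 possible orderings.
Maris - Ridge - Ash - Upland - Juniper: 25+20+31+13 = 89
Maris - Ridge - Ash - Juniper - Upland: 25+20+36+13 = 94
Maris - Ridge - Upland - Ash - Juniper: 25+11+31+36 = 103
Maris - Ridge - Upland - Juniper - Ash: 25+11+13+36 = 85
Maris - Ridge - Juniper - Ash - Upland: 25+17+36+31 = 109
Maris - Ridge - Juniper - Upland - Ash: 25+17+13+31 = 86
Maris - Ash - Ridge - Upland - Juniper: 35+20+11+13 = 79
Maris - Ash - Ridge - Juniper - Upland: 35+20+17+13 = 85
Maris - Ash - Upland - Ridge - Juniper: 35+31+11+17 = 94
Maris - Ash - Upland - Juniper - Ridge: 35+31+13+17 = 96
Maris - Ash - Juniper - Ridge - Upland: 35+36+17+11 = 99
Maris - Ash - Juniper - Upland - Ridge: 35+36+13+11 = 95
Maris - Upland - Ridge - Ash - Juniper: 20+11+20+36 = 87
Maris - Upland - Ridge - Juniper - Ash: 20+11+17+36 = 84
… (10 more)
Maris - Juniper - Upland - Ridge - Ash: 8+13+11+20 = 52  ← best
The minimum is 52.
One shortest path: Maris → Juniper → Upland → Ridge → Ash.

Minimum one-way distance = 52 km.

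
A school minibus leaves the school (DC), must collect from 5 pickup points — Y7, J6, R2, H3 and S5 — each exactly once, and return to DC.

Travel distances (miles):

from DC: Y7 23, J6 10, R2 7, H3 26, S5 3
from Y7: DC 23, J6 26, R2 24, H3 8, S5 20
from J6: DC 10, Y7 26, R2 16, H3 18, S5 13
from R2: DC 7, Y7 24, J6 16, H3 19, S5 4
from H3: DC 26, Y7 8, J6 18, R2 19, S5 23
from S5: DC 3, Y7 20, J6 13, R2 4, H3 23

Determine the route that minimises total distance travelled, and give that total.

Shortest round trip = 67 miles.

DC-Y7-J6-R2-H3-S5-DC: 23+26+16+19+23+3 = 110
DC-Y7-J6-R2-S5-H3-DC: 23+26+16+4+23+26 = 118
DC-Y7-J6-H3-R2-S5-DC: 23+26+18+19+4+3 = 93
DC-Y7-J6-H3-S5-R2-DC: 23+26+18+23+4+7 = 101
DC-Y7-J6-S5-R2-H3-DC: 23+26+13+4+19+26 = 111
DC-Y7-J6-S5-H3-R2-DC: 23+26+13+23+19+7 = 111
DC-Y7-R2-J6-H3-S5-DC: 23+24+16+18+23+3 = 107
DC-Y7-R2-J6-S5-H3-DC: 23+24+16+13+23+26 = 125
DC-Y7-R2-H3-J6-S5-DC: 23+24+19+18+13+3 = 100
DC-Y7-R2-H3-S5-J6-DC: 23+24+19+23+13+10 = 112
DC-Y7-R2-S5-J6-H3-DC: 23+24+4+13+18+26 = 108
DC-Y7-R2-S5-H3-J6-DC: 23+24+4+23+18+10 = 102
DC-Y7-H3-J6-R2-S5-DC: 23+8+18+16+4+3 = 72
DC-Y7-H3-J6-S5-R2-DC: 23+8+18+13+4+7 = 73
… (46 more)
DC-J6-H3-Y7-R2-S5-DC: 10+18+8+24+4+3 = 67  ← best
The minimum is 67.
One optimal route: DC → J6 → H3 → Y7 → R2 → S5 → DC (or its reverse).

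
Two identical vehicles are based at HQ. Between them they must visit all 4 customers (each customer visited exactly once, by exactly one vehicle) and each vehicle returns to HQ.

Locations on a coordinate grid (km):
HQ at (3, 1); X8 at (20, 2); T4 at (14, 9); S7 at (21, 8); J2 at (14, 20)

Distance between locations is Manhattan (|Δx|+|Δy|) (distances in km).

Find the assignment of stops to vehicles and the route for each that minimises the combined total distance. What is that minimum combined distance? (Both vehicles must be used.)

There are 2^3 − 1 = 7 ways to divide the 4 stops into two non-empty groups. For each, the best each vehicle can do is its own shortest tour through its group:
  {X8} + {T4, S7, J2}: 36 + 74 = 110
  {T4} + {X8, S7, J2}: 38 + 74 = 112
  {X8, T4} + {S7, J2}: 50 + 74 = 124
  {S7} + {X8, T4, J2}: 50 + 72 = 122
  {X8, S7} + {T4, J2}: 50 + 60 = 110
  {T4, S7} + {X8, J2}: 52 + 72 = 124
  … (7 splits in total)
Best: vehicle 1 HQ → X8 → HQ = 36; vehicle 2 HQ → T4 → J2 → S7 → HQ = 74; combined 110.

110 km — the smallest possible combined total.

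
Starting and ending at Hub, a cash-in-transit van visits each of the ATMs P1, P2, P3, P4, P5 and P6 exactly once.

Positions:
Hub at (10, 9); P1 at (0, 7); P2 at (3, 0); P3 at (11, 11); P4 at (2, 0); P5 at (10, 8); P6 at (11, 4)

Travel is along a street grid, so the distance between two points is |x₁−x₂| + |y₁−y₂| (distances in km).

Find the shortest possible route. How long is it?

With 6 stops there are 6!/2 = 360 distinct round trips (a route and its reverse cost the same).
Hub-P1-P2-P3-P4-P5-P6-Hub: 12+10+19+20+16+5+6 = 88
Hub-P1-P2-P3-P4-P6-P5-Hub: 12+10+19+20+13+5+1 = 80
Hub-P1-P2-P3-P5-P4-P6-Hub: 12+10+19+4+16+13+6 = 80
Hub-P1-P2-P3-P5-P6-P4-Hub: 12+10+19+4+5+13+17 = 80
Hub-P1-P2-P3-P6-P4-P5-Hub: 12+10+19+7+13+16+1 = 78
Hub-P1-P2-P3-P6-P5-P4-Hub: 12+10+19+7+5+16+17 = 86
Hub-P1-P2-P4-P3-P5-P6-Hub: 12+10+1+20+4+5+6 = 58
Hub-P1-P2-P4-P3-P6-P5-Hub: 12+10+1+20+7+5+1 = 56
… (352 more)
Hub-P3-P6-P2-P4-P1-P5-Hub: 3+7+12+1+9+11+1 = 44  ← best
The minimum is 44.
One optimal route: Hub → P3 → P6 → P2 → P4 → P1 → P5 → Hub (or its reverse).

Shortest round trip = 44 km.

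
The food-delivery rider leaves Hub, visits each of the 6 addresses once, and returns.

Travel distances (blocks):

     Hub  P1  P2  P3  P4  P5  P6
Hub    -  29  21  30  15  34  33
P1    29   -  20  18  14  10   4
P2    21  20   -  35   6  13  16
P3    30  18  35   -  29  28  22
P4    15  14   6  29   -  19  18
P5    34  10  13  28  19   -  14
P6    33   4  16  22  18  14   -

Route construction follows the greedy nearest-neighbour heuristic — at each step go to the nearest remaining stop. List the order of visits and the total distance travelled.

Total distance 100 blocks via the nearest-neighbour route Hub → P4 → P2 → P5 → P1 → P6 → P3 → Hub.

From Hub: distances to unvisited — P4=15, P2=21, P1=29, P3=30, P6=33, P5=34. Nearest is P4 (15).
From P4: distances to unvisited — P2=6, P1=14, P6=18, P5=19, P3=29. Nearest is P2 (6).
From P2: distances to unvisited — P5=13, P6=16, P1=20, P3=35. Nearest is P5 (13).
From P5: distances to unvisited — P1=10, P6=14, P3=28. Nearest is P1 (10).
From P1: distances to unvisited — P6=4, P3=18. Nearest is P6 (4).
From P6: distances to unvisited — P3=22. Nearest is P3 (22).
Return P3→Hub: 30.
Total = 15 + 6 + 13 + 10 + 4 + 22 + 30 = 100.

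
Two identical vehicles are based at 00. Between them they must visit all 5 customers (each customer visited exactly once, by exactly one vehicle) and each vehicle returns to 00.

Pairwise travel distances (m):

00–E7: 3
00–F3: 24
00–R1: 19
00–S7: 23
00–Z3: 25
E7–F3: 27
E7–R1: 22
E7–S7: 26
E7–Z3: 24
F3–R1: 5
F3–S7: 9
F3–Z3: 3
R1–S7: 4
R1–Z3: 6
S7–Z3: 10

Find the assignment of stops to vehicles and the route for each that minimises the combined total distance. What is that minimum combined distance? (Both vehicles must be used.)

Try each way of splitting the stops between the two vehicles (each non-empty) and, for each split, find the best tour for each vehicle:
  {E7} + {F3, R1, S7, Z3}: 6 + 60 = 66
  {F3} + {E7, R1, S7, Z3}: 48 + 60 = 108
  {E7, F3} + {R1, S7, Z3}: 54 + 58 = 112
  {R1} + {E7, F3, S7, Z3}: 38 + 62 = 100
  {E7, R1} + {F3, S7, Z3}: 44 + 60 = 104
  {F3, R1} + {E7, S7, Z3}: 48 + 60 = 108
  … (15 splits in total)
Best: vehicle 1 00 → E7 → 00 = 6; vehicle 2 00 → F3 → Z3 → R1 → S7 → 00 = 60; combined 66.

Minimum combined distance: 66 m.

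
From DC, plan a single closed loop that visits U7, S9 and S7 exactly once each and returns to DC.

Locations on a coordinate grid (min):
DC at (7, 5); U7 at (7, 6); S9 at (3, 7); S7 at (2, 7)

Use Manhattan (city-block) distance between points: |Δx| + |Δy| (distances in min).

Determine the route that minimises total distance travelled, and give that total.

14 min — the shortest possible round trip.

With 3 stops there are 3!/2 = 3 distinct round trips (a route and its reverse cost the same).
DC→U7→S9→S7→DC: 1+5+1+7 = 14
DC→U7→S7→S9→DC: 1+6+1+6 = 14
DC→S9→U7→S7→DC: 6+5+6+7 = 24
The minimum is 14.
One optimal route: DC → U7 → S9 → S7 → DC (or its reverse).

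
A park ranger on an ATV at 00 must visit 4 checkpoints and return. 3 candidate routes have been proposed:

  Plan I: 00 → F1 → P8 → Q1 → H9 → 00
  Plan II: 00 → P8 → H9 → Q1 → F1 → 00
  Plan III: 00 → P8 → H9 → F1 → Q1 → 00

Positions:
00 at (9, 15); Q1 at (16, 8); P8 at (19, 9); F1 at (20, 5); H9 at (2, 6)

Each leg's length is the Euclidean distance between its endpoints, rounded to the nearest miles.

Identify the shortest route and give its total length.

Shortest is Plan I, total 47 miles.

Plan I: 15 + 4 + 3 + 14 + 11 = 47
Plan II: 12 + 17 + 14 + 5 + 15 = 63
Plan III: 12 + 17 + 18 + 5 + 10 = 62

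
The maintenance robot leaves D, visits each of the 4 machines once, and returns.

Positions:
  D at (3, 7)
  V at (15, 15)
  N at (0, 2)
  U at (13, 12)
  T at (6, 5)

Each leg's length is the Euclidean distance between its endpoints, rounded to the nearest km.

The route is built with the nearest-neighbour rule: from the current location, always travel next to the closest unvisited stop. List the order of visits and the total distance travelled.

At D the remaining stops are T 4, N 6, U 11, V 14; go to T.
At T the remaining stops are N 7, U 10, V 13; go to N.
At N the remaining stops are U 16, V 20; go to U.
At U the remaining stops are V 4; go to V.
Return V→D: 14.
Total = 4 + 7 + 16 + 4 + 14 = 45.

Total distance 45 km via the nearest-neighbour route D → T → N → U → V → D.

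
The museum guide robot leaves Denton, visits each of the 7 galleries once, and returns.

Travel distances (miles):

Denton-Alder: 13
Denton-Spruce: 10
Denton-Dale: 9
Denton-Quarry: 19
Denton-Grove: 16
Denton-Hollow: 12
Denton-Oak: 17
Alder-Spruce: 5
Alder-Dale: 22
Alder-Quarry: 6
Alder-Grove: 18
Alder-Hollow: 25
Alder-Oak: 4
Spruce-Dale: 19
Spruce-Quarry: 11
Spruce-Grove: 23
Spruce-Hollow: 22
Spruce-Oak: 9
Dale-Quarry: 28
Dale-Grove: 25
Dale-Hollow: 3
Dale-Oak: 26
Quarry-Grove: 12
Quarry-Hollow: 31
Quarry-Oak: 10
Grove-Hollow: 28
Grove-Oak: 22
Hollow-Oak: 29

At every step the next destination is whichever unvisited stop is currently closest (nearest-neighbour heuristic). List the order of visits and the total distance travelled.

81 miles along Denton → Dale → Hollow → Spruce → Alder → Oak → Quarry → Grove → Denton.

At Denton the remaining stops are Dale 9, Spruce 10, Hollow 12, Alder 13, Grove 16, Oak 17, Quarry 19; go to Dale.
At Dale the remaining stops are Hollow 3, Spruce 19, Alder 22, Grove 25, Oak 26, Quarry 28; go to Hollow.
At Hollow the remaining stops are Spruce 22, Alder 25, Grove 28, Oak 29, Quarry 31; go to Spruce.
At Spruce the remaining stops are Alder 5, Oak 9, Quarry 11, Grove 23; go to Alder.
At Alder the remaining stops are Oak 4, Quarry 6, Grove 18; go to Oak.
At Oak the remaining stops are Quarry 10, Grove 22; go to Quarry.
At Quarry the remaining stops are Grove 12; go to Grove.
Return Grove→Denton: 16.
Total = 9 + 3 + 22 + 5 + 4 + 10 + 12 + 16 = 81.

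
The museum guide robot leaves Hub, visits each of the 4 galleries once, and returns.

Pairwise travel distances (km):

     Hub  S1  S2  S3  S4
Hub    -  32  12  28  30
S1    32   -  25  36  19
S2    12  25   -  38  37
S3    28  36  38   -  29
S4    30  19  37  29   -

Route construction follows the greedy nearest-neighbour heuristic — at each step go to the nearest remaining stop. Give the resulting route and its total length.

Total distance 113 km via the nearest-neighbour route Hub → S2 → S1 → S4 → S3 → Hub.

Hub → [S2:12 / S3:28 / S4:30 / S1:32] → S2 (12)
S2 → [S1:25 / S4:37 / S3:38] → S1 (25)
S1 → [S4:19 / S3:36] → S4 (19)
S4 → [S3:29] → S3 (29)
Return S3→Hub: 28.
Total = 12 + 25 + 19 + 29 + 28 = 113.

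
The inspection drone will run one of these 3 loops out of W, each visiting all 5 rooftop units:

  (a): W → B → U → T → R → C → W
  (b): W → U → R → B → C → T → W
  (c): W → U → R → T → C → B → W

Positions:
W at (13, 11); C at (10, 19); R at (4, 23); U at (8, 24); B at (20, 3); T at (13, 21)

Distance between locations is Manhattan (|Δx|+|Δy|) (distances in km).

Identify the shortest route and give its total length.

(a): 15 + 33 + 8 + 11 + 10 + 11 = 88
(b): 18 + 5 + 36 + 26 + 5 + 10 = 100
(c): 18 + 5 + 11 + 5 + 26 + 15 = 80

Shortest is (c), total 80 km.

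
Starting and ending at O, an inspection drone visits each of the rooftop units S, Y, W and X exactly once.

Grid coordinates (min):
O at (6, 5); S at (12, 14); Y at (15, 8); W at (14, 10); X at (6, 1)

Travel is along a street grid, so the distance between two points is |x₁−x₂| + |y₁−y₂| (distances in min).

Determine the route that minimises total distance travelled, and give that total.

Shortest round trip = 44 min.

There are 12 distinct closed tours to check (reversals are equivalent).
O - S - Y - W - X - O: 15+9+3+17+4 = 48
O - S - Y - X - W - O: 15+9+16+17+13 = 70
O - S - W - Y - X - O: 15+6+3+16+4 = 44
O - S - W - X - Y - O: 15+6+17+16+12 = 66
O - S - X - Y - W - O: 15+19+16+3+13 = 66
O - S - X - W - Y - O: 15+19+17+3+12 = 66
O - Y - S - W - X - O: 12+9+6+17+4 = 48
O - Y - S - X - W - O: 12+9+19+17+13 = 70
O - Y - W - S - X - O: 12+3+6+19+4 = 44
O - Y - X - S - W - O: 12+16+19+6+13 = 66
O - W - S - Y - X - O: 13+6+9+16+4 = 48
O - W - Y - S - X - O: 13+3+9+19+4 = 48
The minimum is 44.
One optimal route: O → S → W → Y → X → O (or its reverse).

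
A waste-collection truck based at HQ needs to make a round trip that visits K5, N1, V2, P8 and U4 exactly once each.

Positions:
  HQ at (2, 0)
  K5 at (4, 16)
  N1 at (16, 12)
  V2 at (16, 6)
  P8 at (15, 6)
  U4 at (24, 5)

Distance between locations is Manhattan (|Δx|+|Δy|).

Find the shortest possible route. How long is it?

Shortest round trip = 78.

There are 60 distinct closed tours to check (reversals are equivalent).
HQ→K5→N1→V2→P8→U4→HQ: 18+16+6+1+10+27 = 78
HQ→K5→N1→V2→U4→P8→HQ: 18+16+6+9+10+19 = 78
HQ→K5→N1→P8→V2→U4→HQ: 18+16+7+1+9+27 = 78
HQ→K5→N1→P8→U4→V2→HQ: 18+16+7+10+9+20 = 80
HQ→K5→N1→U4→V2→P8→HQ: 18+16+15+9+1+19 = 78
HQ→K5→N1→U4→P8→V2→HQ: 18+16+15+10+1+20 = 80
HQ→K5→V2→N1→P8→U4→HQ: 18+22+6+7+10+27 = 90
HQ→K5→V2→N1→U4→P8→HQ: 18+22+6+15+10+19 = 90
HQ→K5→V2→P8→N1→U4→HQ: 18+22+1+7+15+27 = 90
HQ→K5→V2→P8→U4→N1→HQ: 18+22+1+10+15+26 = 92
HQ→K5→V2→U4→N1→P8→HQ: 18+22+9+15+7+19 = 90
HQ→K5→V2→U4→P8→N1→HQ: 18+22+9+10+7+26 = 92
HQ→K5→P8→N1→V2→U4→HQ: 18+21+7+6+9+27 = 88
HQ→K5→P8→N1→U4→V2→HQ: 18+21+7+15+9+20 = 90
… (46 more)
The minimum is 78.
One optimal route: HQ → K5 → N1 → V2 → P8 → U4 → HQ (or its reverse).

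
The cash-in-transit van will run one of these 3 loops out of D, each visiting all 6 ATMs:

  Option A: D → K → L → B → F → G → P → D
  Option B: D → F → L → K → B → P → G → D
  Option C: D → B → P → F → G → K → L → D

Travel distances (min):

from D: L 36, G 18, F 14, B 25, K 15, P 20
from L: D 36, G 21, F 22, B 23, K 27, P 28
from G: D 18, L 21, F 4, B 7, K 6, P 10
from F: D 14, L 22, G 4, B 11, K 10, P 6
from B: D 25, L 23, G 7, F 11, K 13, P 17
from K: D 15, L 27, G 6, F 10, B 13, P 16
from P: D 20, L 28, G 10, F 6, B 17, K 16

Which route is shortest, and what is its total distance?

110 min — Option A is the shortest.

Option A: 15 + 27 + 23 + 11 + 4 + 10 + 20 = 110
Option B: 14 + 22 + 27 + 13 + 17 + 10 + 18 = 121
Option C: 25 + 17 + 6 + 4 + 6 + 27 + 36 = 121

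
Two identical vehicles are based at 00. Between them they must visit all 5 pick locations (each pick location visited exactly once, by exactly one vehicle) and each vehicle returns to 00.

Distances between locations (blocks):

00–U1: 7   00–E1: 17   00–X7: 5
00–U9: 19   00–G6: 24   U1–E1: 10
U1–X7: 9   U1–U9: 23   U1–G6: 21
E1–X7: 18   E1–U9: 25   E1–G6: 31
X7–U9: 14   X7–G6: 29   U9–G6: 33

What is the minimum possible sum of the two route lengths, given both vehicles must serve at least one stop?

Minimum combined distance: 109 blocks.

Check every non-empty split of the stops between the two vehicles; for each half take its own optimal tour:
  {U1} + {E1, X7, U9, G6}: 14 + 99 = 113
  {E1} + {U1, X7, U9, G6}: 34 + 80 = 114
  {U1, E1} + {X7, U9, G6}: 34 + 76 = 110
  {X7} + {U1, E1, U9, G6}: 10 + 99 = 109
  {U1, X7} + {E1, U9, G6}: 21 + 99 = 120
  {E1, X7} + {U1, U9, G6}: 40 + 80 = 120
  … (15 splits in total)
Best: vehicle 1 00 → X7 → 00 = 10; vehicle 2 00 → U1 → E1 → U9 → G6 → 00 = 99; combined 109.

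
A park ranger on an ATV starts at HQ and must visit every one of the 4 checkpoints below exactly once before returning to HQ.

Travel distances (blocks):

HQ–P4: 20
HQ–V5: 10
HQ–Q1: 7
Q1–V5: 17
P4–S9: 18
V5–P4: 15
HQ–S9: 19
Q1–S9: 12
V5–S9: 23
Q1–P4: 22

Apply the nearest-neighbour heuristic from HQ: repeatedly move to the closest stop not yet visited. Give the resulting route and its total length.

Nearest-neighbour total = 62 blocks; route HQ → Q1 → S9 → P4 → V5 → HQ.

HQ → [Q1:7 / V5:10 / S9:19 / P4:20] → Q1 (7)
Q1 → [S9:12 / V5:17 / P4:22] → S9 (12)
S9 → [P4:18 / V5:23] → P4 (18)
P4 → [V5:15] → V5 (15)
Return V5→HQ: 10.
Total = 7 + 12 + 18 + 15 + 10 = 62.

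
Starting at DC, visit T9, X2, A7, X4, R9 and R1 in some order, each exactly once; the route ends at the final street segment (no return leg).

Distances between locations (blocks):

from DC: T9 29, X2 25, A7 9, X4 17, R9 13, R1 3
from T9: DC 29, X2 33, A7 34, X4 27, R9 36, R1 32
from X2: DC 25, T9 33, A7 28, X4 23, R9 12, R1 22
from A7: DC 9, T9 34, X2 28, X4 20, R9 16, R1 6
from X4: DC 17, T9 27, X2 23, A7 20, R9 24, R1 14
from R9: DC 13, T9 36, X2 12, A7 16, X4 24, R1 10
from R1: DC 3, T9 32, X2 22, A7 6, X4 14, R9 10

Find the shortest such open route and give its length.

There are 6! = 720 possible orderings.
DC → T9 → X2 → A7 → X4 → R9 → R1: 29+33+28+20+24+10 = 144
DC → T9 → X2 → A7 → X4 → R1 → R9: 29+33+28+20+14+10 = 134
DC → T9 → X2 → A7 → R9 → X4 → R1: 29+33+28+16+24+14 = 144
DC → T9 → X2 → A7 → R9 → R1 → X4: 29+33+28+16+10+14 = 130
DC → T9 → X2 → A7 → R1 → X4 → R9: 29+33+28+6+14+24 = 134
DC → T9 → X2 → A7 → R1 → R9 → X4: 29+33+28+6+10+24 = 130
DC → T9 → X2 → X4 → A7 → R9 → R1: 29+33+23+20+16+10 = 131
DC → T9 → X2 → X4 → A7 → R1 → R9: 29+33+23+20+6+10 = 121
… (712 more)
DC → A7 → R1 → R9 → X2 → X4 → T9: 9+6+10+12+23+27 = 87  ← best
The minimum is 87.
One shortest path: DC → A7 → R1 → R9 → X2 → X4 → T9.

Shortest open route: 87 blocks.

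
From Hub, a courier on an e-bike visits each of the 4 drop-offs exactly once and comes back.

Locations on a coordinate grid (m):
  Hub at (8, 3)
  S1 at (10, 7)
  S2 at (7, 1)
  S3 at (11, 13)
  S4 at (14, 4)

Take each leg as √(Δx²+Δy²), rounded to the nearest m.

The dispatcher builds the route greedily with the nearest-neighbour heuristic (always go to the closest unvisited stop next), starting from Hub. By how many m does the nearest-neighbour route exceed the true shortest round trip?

From Hub: S2=2, S1=4, S4=6, S3=10 → choose S2 (2).
From S2: S1=7, S4=8, S3=13 → choose S1 (7).
From S1: S4=5, S3=6 → choose S4 (5).
From S4: S3=9 → choose S3 (9).
NN route Hub → S2 → S1 → S4 → S3 → Hub costs 33.
Optimal: Hub → S1 → S3 → S4 → S2 → Hub costs 29 (by enumerating all 12 distinct tours).
Excess = 33 − 29 = 4.

Excess over optimum: 4 m.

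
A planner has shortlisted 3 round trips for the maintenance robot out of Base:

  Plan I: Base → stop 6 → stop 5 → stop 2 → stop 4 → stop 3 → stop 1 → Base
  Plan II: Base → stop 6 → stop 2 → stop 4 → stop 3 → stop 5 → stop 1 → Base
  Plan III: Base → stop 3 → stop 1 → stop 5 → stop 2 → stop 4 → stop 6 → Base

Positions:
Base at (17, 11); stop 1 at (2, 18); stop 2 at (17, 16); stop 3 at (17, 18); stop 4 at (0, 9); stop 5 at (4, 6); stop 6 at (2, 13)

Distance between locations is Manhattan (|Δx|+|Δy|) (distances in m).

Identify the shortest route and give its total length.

106 m — Plan III is the shortest.

Plan I: 17 + 9 + 23 + 24 + 26 + 15 + 22 = 136
Plan II: 17 + 18 + 24 + 26 + 25 + 14 + 22 = 146
Plan III: 7 + 15 + 14 + 23 + 24 + 6 + 17 = 106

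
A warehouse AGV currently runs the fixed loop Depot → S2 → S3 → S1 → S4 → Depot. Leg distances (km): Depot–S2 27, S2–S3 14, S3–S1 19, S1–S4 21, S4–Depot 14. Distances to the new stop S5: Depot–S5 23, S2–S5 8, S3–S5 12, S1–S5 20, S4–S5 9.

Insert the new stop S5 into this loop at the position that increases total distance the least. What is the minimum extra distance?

Adding 4 km by placing S5 on the Depot–S2 leg.

Insertion cost between consecutive stops i–j is d(i,S5) + d(S5,j) − d(i,j):
  between Depot and S2: 23 + 8 − 27 = 4
  between S2 and S3: 8 + 12 − 14 = 6
  between S3 and S1: 12 + 20 − 19 = 13
  between S1 and S4: 20 + 9 − 21 = 8
  between S4 and Depot: 9 + 23 − 14 = 18
Cheapest insertion is between Depot and S2, adding 4.
New total = 95 + 4 = 99.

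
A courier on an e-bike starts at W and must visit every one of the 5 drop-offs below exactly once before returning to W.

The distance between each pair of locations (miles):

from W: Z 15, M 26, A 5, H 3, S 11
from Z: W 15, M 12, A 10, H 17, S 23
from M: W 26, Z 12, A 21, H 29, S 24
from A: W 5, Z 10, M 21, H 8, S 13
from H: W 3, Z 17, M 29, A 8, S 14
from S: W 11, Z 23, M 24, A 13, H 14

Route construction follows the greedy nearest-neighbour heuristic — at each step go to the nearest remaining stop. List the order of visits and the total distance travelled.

From W: distances to unvisited — H=3, A=5, S=11, Z=15, M=26. Nearest is H (3).
From H: distances to unvisited — A=8, S=14, Z=17, M=29. Nearest is A (8).
From A: distances to unvisited — Z=10, S=13, M=21. Nearest is Z (10).
From Z: distances to unvisited — M=12, S=23. Nearest is M (12).
From M: distances to unvisited — S=24. Nearest is S (24).
Return S→W: 11.
Total = 3 + 8 + 10 + 12 + 24 + 11 = 68.

Nearest-neighbour total = 68 miles; route W → H → A → Z → M → S → W.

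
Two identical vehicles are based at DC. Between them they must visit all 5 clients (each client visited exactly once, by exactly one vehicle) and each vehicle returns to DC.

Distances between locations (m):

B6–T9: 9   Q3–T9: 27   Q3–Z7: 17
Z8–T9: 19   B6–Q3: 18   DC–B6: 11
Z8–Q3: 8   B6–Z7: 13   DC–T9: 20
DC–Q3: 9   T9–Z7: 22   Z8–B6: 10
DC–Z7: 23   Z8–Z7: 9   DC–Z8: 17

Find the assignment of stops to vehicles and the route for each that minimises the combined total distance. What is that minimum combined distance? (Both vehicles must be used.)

Check every non-empty split of the stops between the two vehicles; for each half take its own optimal tour:
  {Z8} + {B6, Q3, T9, Z7}: 34 + 68 = 102
  {B6} + {Z8, Q3, T9, Z7}: 22 + 68 = 90
  {Z8, B6} + {Q3, T9, Z7}: 38 + 68 = 106
  {Q3} + {Z8, B6, T9, Z7}: 18 + 68 = 86
  {Z8, Q3} + {B6, T9, Z7}: 34 + 65 = 99
  {B6, Q3} + {Z8, T9, Z7}: 38 + 68 = 106
  … (15 splits in total)
Best: vehicle 1 DC → Q3 → DC = 18; vehicle 2 DC → Z8 → Z7 → B6 → T9 → DC = 68; combined 86.

86 m — the smallest possible combined total.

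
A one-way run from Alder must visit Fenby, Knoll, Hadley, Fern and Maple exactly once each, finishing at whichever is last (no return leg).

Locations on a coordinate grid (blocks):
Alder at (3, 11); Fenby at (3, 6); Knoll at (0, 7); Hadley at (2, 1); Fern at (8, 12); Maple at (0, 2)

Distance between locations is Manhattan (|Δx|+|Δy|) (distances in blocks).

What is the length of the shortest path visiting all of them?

Minimum one-way distance = 29 blocks.

There are 5! = 120 possible orderings.
Alder→Fenby→Knoll→Hadley→Fern→Maple: 5+4+8+17+18 = 52
Alder→Fenby→Knoll→Hadley→Maple→Fern: 5+4+8+3+18 = 38
Alder→Fenby→Knoll→Fern→Hadley→Maple: 5+4+13+17+3 = 42
Alder→Fenby→Knoll→Fern→Maple→Hadley: 5+4+13+18+3 = 43
Alder→Fenby→Knoll→Maple→Hadley→Fern: 5+4+5+3+17 = 34
Alder→Fenby→Knoll→Maple→Fern→Hadley: 5+4+5+18+17 = 49
Alder→Fenby→Hadley→Knoll→Fern→Maple: 5+6+8+13+18 = 50
Alder→Fenby→Hadley→Knoll→Maple→Fern: 5+6+8+5+18 = 42
Alder→Fenby→Hadley→Fern→Knoll→Maple: 5+6+17+13+5 = 46
Alder→Fenby→Hadley→Fern→Maple→Knoll: 5+6+17+18+5 = 51
Alder→Fenby→Hadley→Maple→Knoll→Fern: 5+6+3+5+13 = 32
Alder→Fenby→Hadley→Maple→Fern→Knoll: 5+6+3+18+13 = 45
Alder→Fenby→Fern→Knoll→Hadley→Maple: 5+11+13+8+3 = 40
Alder→Fenby→Fern→Knoll→Maple→Hadley: 5+11+13+5+3 = 37
… (106 more)
Alder→Fern→Fenby→Knoll→Maple→Hadley: 6+11+4+5+3 = 29  ← best
The minimum is 29.
One shortest path: Alder → Fern → Fenby → Knoll → Maple → Hadley.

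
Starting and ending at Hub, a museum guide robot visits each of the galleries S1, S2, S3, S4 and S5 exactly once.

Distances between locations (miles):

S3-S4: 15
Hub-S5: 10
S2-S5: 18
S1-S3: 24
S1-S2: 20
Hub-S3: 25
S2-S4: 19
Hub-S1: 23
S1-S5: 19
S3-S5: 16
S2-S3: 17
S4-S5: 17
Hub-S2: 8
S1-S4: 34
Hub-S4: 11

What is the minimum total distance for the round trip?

Hub - S1 - S2 - S3 - S4 - S5 - Hub: 23+20+17+15+17+10 = 102
Hub - S1 - S2 - S3 - S5 - S4 - Hub: 23+20+17+16+17+11 = 104
Hub - S1 - S2 - S4 - S3 - S5 - Hub: 23+20+19+15+16+10 = 103
Hub - S1 - S2 - S4 - S5 - S3 - Hub: 23+20+19+17+16+25 = 120
Hub - S1 - S2 - S5 - S3 - S4 - Hub: 23+20+18+16+15+11 = 103
Hub - S1 - S2 - S5 - S4 - S3 - Hub: 23+20+18+17+15+25 = 118
Hub - S1 - S3 - S2 - S4 - S5 - Hub: 23+24+17+19+17+10 = 110
Hub - S1 - S3 - S2 - S5 - S4 - Hub: 23+24+17+18+17+11 = 110
Hub - S1 - S3 - S4 - S2 - S5 - Hub: 23+24+15+19+18+10 = 109
Hub - S1 - S3 - S4 - S5 - S2 - Hub: 23+24+15+17+18+8 = 105
Hub - S1 - S3 - S5 - S2 - S4 - Hub: 23+24+16+18+19+11 = 111
Hub - S1 - S3 - S5 - S4 - S2 - Hub: 23+24+16+17+19+8 = 107
Hub - S1 - S4 - S2 - S3 - S5 - Hub: 23+34+19+17+16+10 = 119
Hub - S1 - S4 - S2 - S5 - S3 - Hub: 23+34+19+18+16+25 = 135
… (46 more)
Hub - S2 - S1 - S5 - S3 - S4 - Hub: 8+20+19+16+15+11 = 89  ← best
The minimum is 89.
One optimal route: Hub → S2 → S1 → S5 → S3 → S4 → Hub (or its reverse).

89 miles — the shortest possible round trip.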